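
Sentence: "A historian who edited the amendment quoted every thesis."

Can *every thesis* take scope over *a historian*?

The relative clause *who edited the amendment* modifies *a historian*, but *every thesis* is not inside that relative clause — it is an argument of the matrix verb.
With no island boundary between them, the object can take inverse scope over the subject via ordinary QR within the clause.

Yes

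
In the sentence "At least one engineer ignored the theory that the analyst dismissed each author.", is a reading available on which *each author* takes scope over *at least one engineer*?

No

*each author* is embedded in the complex NP *the theory that the analyst dismissed each author*.
The complex NP is opaque for QR — the quantifier is frozen inside the noun's complement.
So *each author* cannot raise high enough to outscope *at least one engineer*; only the surface ordering *at least one engineer* > *each author* is available.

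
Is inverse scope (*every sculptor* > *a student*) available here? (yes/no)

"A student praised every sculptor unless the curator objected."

Yes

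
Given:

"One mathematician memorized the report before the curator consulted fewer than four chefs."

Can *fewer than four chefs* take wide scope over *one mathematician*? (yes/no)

No

*fewer than four chefs* occurs within the adjunct clause *before the curator consulted fewer than four chefs*.
Scope out of an adjunct clause is unavailable: QR respects the adjunct-island constraint.
So the wide-scope reading for *fewer than four chefs* is blocked.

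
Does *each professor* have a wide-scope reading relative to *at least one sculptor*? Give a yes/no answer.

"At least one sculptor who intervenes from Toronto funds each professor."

*each professor* is a matrix argument; only *at least one sculptor* is modified by the relative clause *who intervenes from Toronto*, so the RC island is irrelevant to the target quantifier.
Ordinary QR to a clause-peripheral position gives the wide-scope LF for the lower DP.
So *each professor* > *at least one sculptor* is among the available readings.

Yes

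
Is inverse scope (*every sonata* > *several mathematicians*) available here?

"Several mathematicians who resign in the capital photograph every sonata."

Yes

Although the sentence contains a relative clause (*who resign in the capital*), *every sonata* is outside it, in the matrix VP.
Ordinary QR to a clause-peripheral position gives the wide-scope LF for the lower DP.
Both orderings are possible: *several mathematicians* > *every sonata* and *every sonata* > *several mathematicians*.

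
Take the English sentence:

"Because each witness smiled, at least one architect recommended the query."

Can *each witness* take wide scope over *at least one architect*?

No

*each witness* occurs within the adjunct clause *because each witness smiled*.
Adjunct clauses are scope islands: a quantifier inside an adjunct cannot raise into the matrix clause.
The ordering *each witness* > *at least one architect* is therefore underivable.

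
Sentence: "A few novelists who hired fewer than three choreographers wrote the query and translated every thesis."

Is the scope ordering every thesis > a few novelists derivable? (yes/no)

Structurally, *every thesis* is inside one conjunct of the coordinate structure (*translated every thesis*).
Asymmetric QR out of one conjunct violates the Coordinate Structure Constraint.
So *every thesis* cannot raise to a position above *a few novelists*.

No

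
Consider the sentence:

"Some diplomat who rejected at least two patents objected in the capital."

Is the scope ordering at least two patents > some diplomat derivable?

No

*at least two patents* occurs within the relative clause *who rejected at least two patents*.
Quantifiers inside a relative clause are trapped there; the RC boundary blocks QR.
So the wide-scope reading for *at least two patents* is blocked.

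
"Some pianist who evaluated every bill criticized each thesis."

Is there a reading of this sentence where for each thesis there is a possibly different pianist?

That reading corresponds to *each thesis* > *some pianist*.
The RC *who evaluated every bill* is an island, but *each thesis* is not inside it — it is the matrix object, a clausemate of *some pianist*.
Ordinary QR to a clause-peripheral position gives the wide-scope LF for the lower DP.

Yes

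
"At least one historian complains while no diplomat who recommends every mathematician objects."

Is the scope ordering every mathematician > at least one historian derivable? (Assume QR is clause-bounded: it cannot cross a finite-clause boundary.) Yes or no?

*every mathematician* is embedded in the relative clause *who recommends every mathematician*, which is itself inside the adjunct *while no diplomat who recommends every mathematician objects*.
The quantifier would have to escape first the RC and then the adjunct — two independent island violations.
*every mathematician* is confined to the island and cannot take scope over *at least one historian*.

No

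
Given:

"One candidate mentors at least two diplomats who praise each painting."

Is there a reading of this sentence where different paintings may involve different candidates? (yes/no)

No

The described interpretation is the *each painting* > *one candidate* scoping.
The target quantifier *each painting* is part of the relative clause *who praise each painting* modifying *at least two diplomats*.
A relative clause is a scope island — quantifier raising cannot cross its boundary.
So *each painting* cannot raise to a position above *one candidate*.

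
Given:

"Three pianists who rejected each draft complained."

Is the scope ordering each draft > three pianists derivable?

No

*each draft* sits inside the relative clause *who rejected each draft*.
Quantifiers inside a relative clause are trapped there; the RC boundary blocks QR.
*each draft* > *three pianists* would require crossing that boundary, which is illicit.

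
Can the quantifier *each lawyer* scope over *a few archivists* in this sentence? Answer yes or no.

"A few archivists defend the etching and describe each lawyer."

The target quantifier *each lawyer* is part of one conjunct of the coordinate structure (*describe each lawyer*).
The Coordinate Structure Constraint blocks movement (including QR) out of a single conjunct.
So the wide-scope reading for *each lawyer* is blocked.

No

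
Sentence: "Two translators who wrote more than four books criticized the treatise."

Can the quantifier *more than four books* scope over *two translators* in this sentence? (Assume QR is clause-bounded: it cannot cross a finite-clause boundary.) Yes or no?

No

*more than four books* is embedded in the relative clause *who wrote more than four books*.
Relative clauses block scope extraction: QR cannot target a position outside the modified NP.
There is no licit LF on which *more than four books* c-commands *two translators*.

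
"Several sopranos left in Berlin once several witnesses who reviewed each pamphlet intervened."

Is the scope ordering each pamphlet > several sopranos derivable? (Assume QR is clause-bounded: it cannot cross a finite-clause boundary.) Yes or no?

No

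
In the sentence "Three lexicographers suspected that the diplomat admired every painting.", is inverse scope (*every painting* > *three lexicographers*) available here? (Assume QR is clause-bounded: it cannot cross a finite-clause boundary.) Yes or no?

No

The DP *every painting* is contained in the finite complement clause *that the diplomat admired every painting*.
Under clause-bounded QR, a quantifier in an embedded finite clause cannot raise into the matrix clause.
*every painting* is confined to the island and cannot take scope over *three lexicographers*.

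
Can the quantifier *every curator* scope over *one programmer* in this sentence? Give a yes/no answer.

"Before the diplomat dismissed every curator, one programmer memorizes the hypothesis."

No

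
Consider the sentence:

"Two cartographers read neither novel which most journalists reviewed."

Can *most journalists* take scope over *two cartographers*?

No

*most journalists* sits inside the relative clause *which most journalists reviewed* modifying *neither novel*.
Quantifiers inside a relative clause are trapped there; the RC boundary blocks QR.
*most journalists* > *two cartographers* would require crossing that boundary, which is illicit.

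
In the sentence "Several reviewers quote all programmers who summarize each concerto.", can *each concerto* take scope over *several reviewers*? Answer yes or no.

The target quantifier *each concerto* is part of the relative clause *who summarize each concerto* modifying *all programmers*.
QR out of a relative clause is ruled out by the relative-clause island constraint.
So *each concerto* cannot raise high enough to outscope *several reviewers*; only the surface ordering *several reviewers* > *each concerto* is available.

No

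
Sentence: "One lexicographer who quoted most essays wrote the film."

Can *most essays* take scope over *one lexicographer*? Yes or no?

The DP *most essays* is contained in the relative clause *who quoted most essays*.
A relative clause is a scope island — quantifier raising cannot cross its boundary.
*most essays* is confined to the island and cannot take scope over *one lexicographer*.

No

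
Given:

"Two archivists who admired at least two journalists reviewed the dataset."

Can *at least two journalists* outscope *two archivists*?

*at least two journalists* occurs within the relative clause *who admired at least two journalists*.
The relative clause forms an island for QR, so the quantifier is confined to the head noun's restrictor.
So the wide-scope reading for *at least two journalists* is blocked.

No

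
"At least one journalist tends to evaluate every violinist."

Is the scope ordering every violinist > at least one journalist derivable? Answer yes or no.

The matrix predicate is a raising verb, whose infinitival complement is not a scope island — *every violinist* can QR into the matrix clause.
Ordinary QR to a clause-peripheral position gives the wide-scope LF for the lower DP.

Yes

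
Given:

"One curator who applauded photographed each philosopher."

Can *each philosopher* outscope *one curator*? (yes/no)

*each philosopher* sits in the matrix clause, not in the relative clause on *one curator*.
No island intervenes, so both surface and inverse scope are derivable.

Yes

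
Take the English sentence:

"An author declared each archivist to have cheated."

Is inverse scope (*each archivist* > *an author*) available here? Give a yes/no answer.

The ECM infinitive is scope-transparent — *each archivist* is free to raise above *an author*.
No island intervenes, so both surface and inverse scope are derivable.

Yes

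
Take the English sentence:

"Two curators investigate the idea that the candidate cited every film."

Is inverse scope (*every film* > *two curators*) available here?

No

Structurally, *every film* is inside the complex NP *the idea that the candidate cited every film*.
The complex NP is opaque for QR — the quantifier is frozen inside the noun's complement.
There is no licit LF on which *every film* c-commands *two curators*.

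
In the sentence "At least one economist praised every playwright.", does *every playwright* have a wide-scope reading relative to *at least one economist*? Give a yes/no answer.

Yes

*every playwright* and *at least one economist* are in the same minimal clause.
With no island boundary between them, the object can take inverse scope over the subject via ordinary QR within the clause.
So *every playwright* > *at least one economist* is among the available readings.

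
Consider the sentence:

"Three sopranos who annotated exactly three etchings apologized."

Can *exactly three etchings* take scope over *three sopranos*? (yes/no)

No

*exactly three etchings* sits inside the relative clause *who annotated exactly three etchings*.
The relative clause forms an island for QR, so the quantifier is confined to the head noun's restrictor.
There is no licit LF on which *exactly three etchings* c-commands *three sopranos*.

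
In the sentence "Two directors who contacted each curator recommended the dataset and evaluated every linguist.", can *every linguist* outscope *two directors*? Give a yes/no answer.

*every linguist* occurs within one conjunct of the coordinate structure (*evaluated every linguist*).
Coordinate structures are islands for non-across-the-board movement, QR included.
*every linguist* > *two directors* would require crossing that boundary, which is illicit.

No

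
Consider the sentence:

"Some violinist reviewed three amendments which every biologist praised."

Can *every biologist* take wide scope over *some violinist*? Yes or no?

No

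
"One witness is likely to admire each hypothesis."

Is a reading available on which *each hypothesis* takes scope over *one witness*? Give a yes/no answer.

Yes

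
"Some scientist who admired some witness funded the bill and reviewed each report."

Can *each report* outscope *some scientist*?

*each report* occurs within one conjunct of the coordinate structure (*reviewed each report*).
A quantifier cannot raise out of one conjunct of a coordination across the whole coordinate structure — the CSC applies to QR.
The inverse ordering *each report* > *some scientist* is therefore underivable.

No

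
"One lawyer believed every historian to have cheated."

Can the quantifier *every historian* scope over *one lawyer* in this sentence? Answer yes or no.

Yes

ECM infinitives lack a CP barrier, so *every historian* can QR over the matrix subject *one lawyer*.
QR within a single clause is free, so the lower quantifier may take scope over the higher one.
So *every historian* > *one lawyer* is among the available readings.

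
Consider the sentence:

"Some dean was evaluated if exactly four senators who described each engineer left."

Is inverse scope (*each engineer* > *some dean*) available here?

*each engineer* occurs within the relative clause *who described each engineer*, which is itself inside the adjunct *if exactly four senators who described each engineer left*.
Nested islands: the RC island is itself inside an adjunct island, so wide scope is doubly excluded.
So *each engineer* cannot raise to a position above *some dean*.

No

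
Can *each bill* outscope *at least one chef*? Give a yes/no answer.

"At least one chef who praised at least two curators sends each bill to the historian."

*each bill* sits in the matrix clause, not in the relative clause on *at least one chef*.
With no island boundary between them, the object can take inverse scope over the subject via ordinary QR within the clause.

Yes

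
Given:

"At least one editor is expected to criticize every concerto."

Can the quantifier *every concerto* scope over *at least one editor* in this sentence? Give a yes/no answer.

*every concerto* is the object of the infinitival complement of a raising predicate; raising infinitives are transparent for QR, so the two DPs are in effect clausemates.
With no island boundary between them, the object can take inverse scope over the subject via ordinary QR within the clause.

Yes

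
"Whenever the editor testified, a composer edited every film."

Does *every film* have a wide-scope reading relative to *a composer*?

Although there is an adjunct clause, *every film* is in the main clause, not inside the adjunct.
QR within a single clause is free, so the lower quantifier may take scope over the higher one.

Yes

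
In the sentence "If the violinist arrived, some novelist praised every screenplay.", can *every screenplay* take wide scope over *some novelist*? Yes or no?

Yes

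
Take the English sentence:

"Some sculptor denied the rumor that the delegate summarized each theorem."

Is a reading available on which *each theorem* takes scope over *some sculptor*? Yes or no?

The target quantifier *each theorem* is part of the complex NP *the rumor that the delegate summarized each theorem*.
The complex NP is opaque for QR — the quantifier is frozen inside the noun's complement.
There is no licit LF on which *each theorem* c-commands *some sculptor*.
(Only the surface reading survives: one fixed sculptor with respect to all the relevant theorems.)

No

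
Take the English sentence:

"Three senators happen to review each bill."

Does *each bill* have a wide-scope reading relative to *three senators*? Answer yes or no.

*each bill* is the object of the infinitival complement of a raising predicate; raising infinitives are transparent for QR, so the two DPs are in effect clausemates.
Nothing blocks QR of the lower DP to a position above the higher one, so inverse scope is available.

Yes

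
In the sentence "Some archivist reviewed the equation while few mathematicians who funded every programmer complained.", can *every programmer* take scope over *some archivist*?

No

*every programmer* is embedded in the relative clause *who funded every programmer*, which is itself inside the adjunct *while few mathematicians who funded every programmer complained*.
The quantifier would have to escape first the RC and then the adjunct — two independent island violations.
So the wide-scope reading for *every programmer* is blocked.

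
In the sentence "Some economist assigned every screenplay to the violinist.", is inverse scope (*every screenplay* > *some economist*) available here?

Yes

*every screenplay* is the matrix object and *some economist* the matrix subject; the two are clausemates.
QR within a single clause is free, so the lower quantifier may take scope over the higher one.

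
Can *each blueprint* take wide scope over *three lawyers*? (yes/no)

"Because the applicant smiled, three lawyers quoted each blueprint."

Yes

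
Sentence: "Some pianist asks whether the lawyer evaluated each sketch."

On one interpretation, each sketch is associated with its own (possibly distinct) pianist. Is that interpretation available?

No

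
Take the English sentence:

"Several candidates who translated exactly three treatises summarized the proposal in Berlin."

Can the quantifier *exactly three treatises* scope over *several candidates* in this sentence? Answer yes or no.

The target quantifier *exactly three treatises* is part of the relative clause *who translated exactly three treatises*.
QR out of a relative clause is ruled out by the relative-clause island constraint.
So *exactly three treatises* cannot raise to a position above *several candidates*.

No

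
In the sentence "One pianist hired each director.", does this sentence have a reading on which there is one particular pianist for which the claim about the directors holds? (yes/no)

The described interpretation is the *one pianist* > *each director* scoping.
Nothing needs to raise for *one pianist* > *each director*, so no island constraint is at stake.

Yes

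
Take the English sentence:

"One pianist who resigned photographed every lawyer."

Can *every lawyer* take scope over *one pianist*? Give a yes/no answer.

Yes

*every lawyer* is a matrix argument; only *one pianist* is modified by the relative clause *who resigned*, so the RC island is irrelevant to the target quantifier.
No island intervenes, so both surface and inverse scope are derivable.
The sentence is scopally ambiguous between *one pianist* > *every lawyer* and *every lawyer* > *one pianist*.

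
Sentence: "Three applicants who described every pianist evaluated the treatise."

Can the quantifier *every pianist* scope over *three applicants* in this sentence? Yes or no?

Structurally, *every pianist* is inside the relative clause *who described every pianist*.
The relative clause forms an island for QR, so the quantifier is confined to the head noun's restrictor.
*every pianist* > *three applicants* would require crossing that boundary, which is illicit.

No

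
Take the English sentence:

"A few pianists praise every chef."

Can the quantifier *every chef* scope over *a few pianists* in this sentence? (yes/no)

Yes

*every chef* and *a few pianists* are in the same minimal clause.
Since no island is crossed, the inverse ordering is licensed alongside surface scope.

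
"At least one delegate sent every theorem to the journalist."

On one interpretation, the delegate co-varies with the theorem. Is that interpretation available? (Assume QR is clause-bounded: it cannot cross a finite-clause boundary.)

That reading corresponds to *every theorem* > *at least one delegate*.
*every theorem* and *at least one delegate* are in the same minimal clause.
With no island boundary between them, the object can take inverse scope over the subject via ordinary QR within the clause.

Yes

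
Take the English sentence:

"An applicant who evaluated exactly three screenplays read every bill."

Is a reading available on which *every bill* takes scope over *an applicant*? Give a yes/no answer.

The relative clause *who evaluated exactly three screenplays* modifies *an applicant*, but *every bill* is not inside that relative clause — it is an argument of the matrix verb.
QR within a single clause is free, so the lower quantifier may take scope over the higher one.

Yes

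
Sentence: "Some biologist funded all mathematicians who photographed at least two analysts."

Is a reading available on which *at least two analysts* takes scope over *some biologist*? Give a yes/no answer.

No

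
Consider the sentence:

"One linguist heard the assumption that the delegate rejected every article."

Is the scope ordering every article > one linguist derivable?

*every article* sits inside the complex NP *the assumption that the delegate rejected every article*.
Since the clause is the complement of a nominal head, the CNPC blocks scope extraction.
So *every article* cannot raise high enough to outscope *one linguist*; only the surface ordering *one linguist* > *every article* is available.

No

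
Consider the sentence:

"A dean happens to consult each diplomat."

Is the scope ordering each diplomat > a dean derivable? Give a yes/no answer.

The matrix predicate is a raising verb, whose infinitival complement is not a scope island — *each diplomat* can QR into the matrix clause.
Since no island is crossed, the inverse ordering is licensed alongside surface scope.
So *each diplomat* > *a dean* is among the available readings.

Yes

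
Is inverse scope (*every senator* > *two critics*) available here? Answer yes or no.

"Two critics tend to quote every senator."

Infinitival complements of raising predicates do not block QR; *every senator* and *two critics* are effectively clausemates.
Nothing blocks QR of the lower DP to a position above the higher one, so inverse scope is available.
The sentence is scopally ambiguous between *two critics* > *every senator* and *every senator* > *two critics*.

Yes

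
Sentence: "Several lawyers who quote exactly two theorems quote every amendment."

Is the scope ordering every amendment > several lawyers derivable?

Yes

*every amendment* is a matrix argument; only *several lawyers* is modified by the relative clause *who quote exactly two theorems*, so the RC island is irrelevant to the target quantifier.
Clause-internal QR can adjoin the lower DP above the subject, yielding the inverse reading.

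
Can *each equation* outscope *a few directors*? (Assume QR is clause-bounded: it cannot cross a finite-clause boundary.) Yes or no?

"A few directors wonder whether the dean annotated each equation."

No

*each equation* occurs within the embedded question *whether the dean annotated each equation*.
QR across an interrogative CP boundary is ruled out as a wh-island violation.
*each equation* > *a few directors* would require crossing that boundary, which is illicit.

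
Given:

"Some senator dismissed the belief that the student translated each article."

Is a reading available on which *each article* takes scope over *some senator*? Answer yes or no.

No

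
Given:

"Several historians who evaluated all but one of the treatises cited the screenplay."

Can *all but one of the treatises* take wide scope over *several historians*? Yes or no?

No

*all but one of the treatises* occurs within the relative clause *who evaluated all but one of the treatises*.
A relative clause is a scope island — quantifier raising cannot cross its boundary.
*all but one of the treatises* is confined to the island and cannot take scope over *several historians*.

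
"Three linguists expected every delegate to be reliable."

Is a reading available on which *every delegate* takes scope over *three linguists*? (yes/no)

Yes

ECM infinitives lack a CP barrier, so *every delegate* can QR over the matrix subject *three linguists*.
No island intervenes, so both surface and inverse scope are derivable.
The sentence is scopally ambiguous between *three linguists* > *every delegate* and *every delegate* > *three linguists*.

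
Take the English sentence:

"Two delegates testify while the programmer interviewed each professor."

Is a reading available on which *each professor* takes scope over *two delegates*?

*each professor* is embedded in the adjunct clause *while the programmer interviewed each professor*.
Adjunct clauses are scope islands: a quantifier inside an adjunct cannot raise into the matrix clause.
The inverse ordering *each professor* > *two delegates* is therefore underivable.

No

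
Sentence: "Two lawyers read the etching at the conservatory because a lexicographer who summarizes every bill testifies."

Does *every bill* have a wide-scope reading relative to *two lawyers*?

No

The target quantifier *every bill* is part of the relative clause *who summarizes every bill*, which is itself inside the adjunct *because a lexicographer who summarizes every bill testifies*.
The quantifier would have to escape first the RC and then the adjunct — two independent island violations.
*every bill* > *two lawyers* would require crossing that boundary, which is illicit.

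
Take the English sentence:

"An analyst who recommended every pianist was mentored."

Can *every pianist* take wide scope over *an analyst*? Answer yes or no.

The target quantifier *every pianist* is part of the relative clause *who recommended every pianist*.
Relative clauses are scope islands: a quantifier cannot QR out of a relative clause to take scope in the matrix clause.
*every pianist* > *an analyst* would require crossing that boundary, which is illicit.
(Only the surface reading survives: one fixed analyst with respect to all the relevant pianists.)

No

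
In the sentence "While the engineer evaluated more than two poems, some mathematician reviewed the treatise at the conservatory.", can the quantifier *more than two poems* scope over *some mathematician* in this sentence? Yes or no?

No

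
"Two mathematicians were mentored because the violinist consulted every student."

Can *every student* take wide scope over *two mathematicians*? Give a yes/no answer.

No

*every student* is embedded in the adjunct clause *because the violinist consulted every student*.
Adjunct clauses are scope islands: a quantifier inside an adjunct cannot raise into the matrix clause.
There is no licit LF on which *every student* c-commands *two mathematicians*.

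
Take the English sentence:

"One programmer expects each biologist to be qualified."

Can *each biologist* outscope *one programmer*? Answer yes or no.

Yes

The ECM infinitive is scope-transparent — *each biologist* is free to raise above *one programmer*.
No island intervenes, so both surface and inverse scope are derivable.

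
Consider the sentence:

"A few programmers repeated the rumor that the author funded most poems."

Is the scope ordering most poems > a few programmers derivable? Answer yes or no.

The DP *most poems* is contained in the complex NP *the rumor that the author funded most poems*.
The Complex NP Constraint bars QR out of the complement clause of a noun.
So the wide-scope reading for *most poems* is blocked.

No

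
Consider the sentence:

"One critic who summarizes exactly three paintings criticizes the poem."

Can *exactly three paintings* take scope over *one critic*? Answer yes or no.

Structurally, *exactly three paintings* is inside the relative clause *who summarizes exactly three paintings*.
The relative clause forms an island for QR, so the quantifier is confined to the head noun's restrictor.
So *exactly three paintings* cannot raise high enough to outscope *one critic*; only the surface ordering *one critic* > *exactly three paintings* is available.

No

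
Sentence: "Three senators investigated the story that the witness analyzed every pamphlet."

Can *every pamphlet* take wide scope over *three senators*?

No

*every pamphlet* occurs within the complex NP *the story that the witness analyzed every pamphlet*.
Noun-complement clauses are scope islands (the Complex NP Constraint): a quantifier inside one cannot scope into the matrix.
So the wide-scope reading for *every pamphlet* is blocked.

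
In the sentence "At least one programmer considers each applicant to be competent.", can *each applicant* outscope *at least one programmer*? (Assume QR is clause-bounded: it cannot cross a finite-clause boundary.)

*each applicant* is the subject of an ECM infinitive — the infinitival complement of an ECM verb is not a scope island, so *each applicant* can raise into the matrix clause.
Ordinary QR to a clause-peripheral position gives the wide-scope LF for the lower DP.
The sentence is scopally ambiguous between *at least one programmer* > *each applicant* and *each applicant* > *at least one programmer*.

Yes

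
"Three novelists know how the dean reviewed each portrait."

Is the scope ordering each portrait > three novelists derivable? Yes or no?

No

*each portrait* sits inside the embedded question *how the dean reviewed each portrait*.
The wh-island constraint blocks QR out of an embedded interrogative.
So *each portrait* cannot raise to a position above *three novelists*.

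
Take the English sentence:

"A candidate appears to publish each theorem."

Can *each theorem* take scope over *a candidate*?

Yes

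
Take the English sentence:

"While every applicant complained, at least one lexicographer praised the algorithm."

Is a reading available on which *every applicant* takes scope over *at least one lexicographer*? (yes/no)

No

The target quantifier *every applicant* is part of the adjunct clause *while every applicant complained*.
The adjunct-island constraint bars QR out of an adverbial clause.
*every applicant* is confined to the island and cannot take scope over *at least one lexicographer*.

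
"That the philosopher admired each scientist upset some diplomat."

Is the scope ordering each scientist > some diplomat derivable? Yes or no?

No

*each scientist* is embedded in the sentential subject *that the philosopher admired each scientist*.
The subject-island constraint blocks QR out of a clausal subject.
There is no licit LF on which *each scientist* c-commands *some diplomat*.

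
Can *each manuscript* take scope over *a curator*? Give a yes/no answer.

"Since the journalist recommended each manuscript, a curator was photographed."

Structurally, *each manuscript* is inside the adjunct clause *since the journalist recommended each manuscript*.
Adjuncts are opaque for quantifier raising; a quantifier in an adjunct stays inside it.
The ordering *each manuscript* > *a curator* is therefore underivable.

No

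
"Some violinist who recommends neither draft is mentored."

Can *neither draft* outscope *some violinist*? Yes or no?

*neither draft* sits inside the relative clause *who recommends neither draft*.
Relative clauses block scope extraction: QR cannot target a position outside the modified NP.
Hence only narrow scope for *neither draft* (under *some violinist*) survives.

No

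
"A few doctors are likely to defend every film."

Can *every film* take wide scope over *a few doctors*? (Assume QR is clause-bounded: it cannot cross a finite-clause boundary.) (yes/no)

Raising constructions are monoclausal for scope purposes; *every film* is not separated from *a few doctors* by any island.
Clause-internal QR can adjoin the lower DP above the subject, yielding the inverse reading.
So *every film* > *a few doctors* is among the available readings.

Yes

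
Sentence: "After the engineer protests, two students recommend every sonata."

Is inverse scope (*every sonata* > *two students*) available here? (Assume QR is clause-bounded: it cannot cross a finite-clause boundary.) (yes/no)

Yes

Although there is an adjunct clause, *every sonata* is in the main clause, not inside the adjunct.
Ordinary QR to a clause-peripheral position gives the wide-scope LF for the lower DP.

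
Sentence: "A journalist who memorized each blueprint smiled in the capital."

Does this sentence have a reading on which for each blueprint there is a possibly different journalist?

No

The paraphrase describes the scope ordering *each blueprint* > *a journalist*.
*each blueprint* is embedded in the relative clause *who memorized each blueprint*.
Relative clauses are scope islands: a quantifier cannot QR out of a relative clause to take scope in the matrix clause.
There is no licit LF on which *each blueprint* c-commands *a journalist*.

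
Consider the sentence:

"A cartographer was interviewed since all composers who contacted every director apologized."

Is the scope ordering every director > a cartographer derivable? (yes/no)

The DP *every director* is contained in the relative clause *who contacted every director*, which is itself inside the adjunct *since all composers who contacted every director apologized*.
Nested islands: the RC island is itself inside an adjunct island, so wide scope is doubly excluded.
*every director* > *a cartographer* would require crossing that boundary, which is illicit.

No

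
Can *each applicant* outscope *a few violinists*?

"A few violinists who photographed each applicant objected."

*each applicant* is embedded in the relative clause *who photographed each applicant*.
Quantifiers inside a relative clause are trapped there; the RC boundary blocks QR.
The inverse ordering *each applicant* > *a few violinists* is therefore underivable.

No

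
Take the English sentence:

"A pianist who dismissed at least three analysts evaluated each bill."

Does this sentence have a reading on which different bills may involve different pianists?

Yes

The described interpretation is the *each bill* > *a pianist* scoping.
Although the sentence contains a relative clause (*who dismissed at least three analysts*), *each bill* is outside it, in the matrix VP.
Nothing blocks QR of the lower DP to a position above the higher one, so inverse scope is available.
Both orderings are possible: *a pianist* > *each bill* and *each bill* > *a pianist*.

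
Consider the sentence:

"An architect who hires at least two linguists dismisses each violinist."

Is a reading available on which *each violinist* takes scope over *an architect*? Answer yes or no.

The relative clause *who hires at least two linguists* modifies *an architect*, but *each violinist* is not inside that relative clause — it is an argument of the matrix verb.
Ordinary QR to a clause-peripheral position gives the wide-scope LF for the lower DP.

Yes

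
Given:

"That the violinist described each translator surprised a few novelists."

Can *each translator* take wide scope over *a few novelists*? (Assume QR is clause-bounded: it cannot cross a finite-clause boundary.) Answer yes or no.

No

*each translator* occurs within the sentential subject *that the violinist described each translator*.
The Sentential Subject Constraint rules out raising the quantifier out of the that-clause subject.
So *each translator* cannot raise to a position above *a few novelists*.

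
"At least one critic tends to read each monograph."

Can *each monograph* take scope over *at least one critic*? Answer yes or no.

Yes

*each monograph* is inside a raising infinitive, which is transparent to QR (no CP barrier), so it behaves as a matrix argument.
With no island boundary between them, the object can take inverse scope over the subject via ordinary QR within the clause.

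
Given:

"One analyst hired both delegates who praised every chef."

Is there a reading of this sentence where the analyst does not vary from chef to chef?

Yes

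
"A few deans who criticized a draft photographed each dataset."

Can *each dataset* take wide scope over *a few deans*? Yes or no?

*each dataset* sits in the matrix clause, not in the relative clause on *a few deans*.
Since no island is crossed, the inverse ordering is licensed alongside surface scope.

Yes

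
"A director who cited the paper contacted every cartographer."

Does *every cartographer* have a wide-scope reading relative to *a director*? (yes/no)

Yes

Although the sentence contains a relative clause (*who cited the paper*), *every cartographer* is outside it, in the matrix VP.
QR within a single clause is free, so the lower quantifier may take scope over the higher one.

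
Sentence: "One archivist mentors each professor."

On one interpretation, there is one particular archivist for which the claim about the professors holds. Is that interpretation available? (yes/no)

Yes

That reading corresponds to *one archivist* > *each professor*.
That is the surface-scope ordering, which is always one of the available readings — island constraints only ever restrict inverse scope.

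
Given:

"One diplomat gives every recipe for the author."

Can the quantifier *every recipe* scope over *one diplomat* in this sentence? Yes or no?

Both DPs are arguments of the same predicate; there is no clause or island boundary between them.
QR within a single clause is free, so the lower quantifier may take scope over the higher one.
The sentence is scopally ambiguous between *one diplomat* > *every recipe* and *every recipe* > *one diplomat*.

Yes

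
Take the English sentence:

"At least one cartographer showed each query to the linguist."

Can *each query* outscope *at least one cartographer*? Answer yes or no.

Yes

*at least one cartographer* and *each query* are co-arguments of the matrix verb, with nothing but a clause-internal boundary between them.
QR within a single clause is free, so the lower quantifier may take scope over the higher one.
Both orderings are possible: *at least one cartographer* > *each query* and *each query* > *at least one cartographer*.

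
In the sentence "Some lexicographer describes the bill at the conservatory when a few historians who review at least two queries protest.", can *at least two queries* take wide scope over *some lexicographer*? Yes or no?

No

Structurally, *at least two queries* is inside the relative clause *who review at least two queries*, which is itself inside the adjunct *when a few historians who review at least two queries protest*.
Both the relative clause and the enclosing adjunct are scope islands; QR cannot cross either.
*at least two queries* is confined to the island and cannot take scope over *some lexicographer*.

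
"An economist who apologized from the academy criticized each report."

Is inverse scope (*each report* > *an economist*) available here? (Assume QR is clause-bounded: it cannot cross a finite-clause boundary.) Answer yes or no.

Yes

*each report* sits in the matrix clause, not in the relative clause on *an economist*.
QR within a single clause is free, so the lower quantifier may take scope over the higher one.
Both orderings are possible: *an economist* > *each report* and *each report* > *an economist*.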